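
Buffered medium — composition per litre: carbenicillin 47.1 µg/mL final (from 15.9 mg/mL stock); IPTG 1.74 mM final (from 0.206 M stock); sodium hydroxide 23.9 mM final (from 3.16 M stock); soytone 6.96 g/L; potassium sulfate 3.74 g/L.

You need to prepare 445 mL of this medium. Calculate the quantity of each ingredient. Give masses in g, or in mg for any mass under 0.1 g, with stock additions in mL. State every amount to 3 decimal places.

Working volume: 445 mL = 0.445 L.
carbenicillin: C1V1 = C2V2 → 47.1 µg/mL × 445 mL ÷ 15900 µg/mL = 1.318 mL
IPTG: dilute stock: 1.74 mM × 445 mL ÷ 206 mM = 3.759 mL
sodium hydroxide: C1V1 = C2V2 → 23.9 mM × 445 mL ÷ 3160 mM = 3.366 mL
soytone: 6.96 g/L × 0.445 L = 3.097 g
potassium sulfate: 3.74 g/L × 0.445 L = 1.664 g

carbenicillin 1.318 mL; IPTG 3.759 mL; sodium hydroxide 3.366 mL; soytone 3.097 g; potassium sulfate 1.664 g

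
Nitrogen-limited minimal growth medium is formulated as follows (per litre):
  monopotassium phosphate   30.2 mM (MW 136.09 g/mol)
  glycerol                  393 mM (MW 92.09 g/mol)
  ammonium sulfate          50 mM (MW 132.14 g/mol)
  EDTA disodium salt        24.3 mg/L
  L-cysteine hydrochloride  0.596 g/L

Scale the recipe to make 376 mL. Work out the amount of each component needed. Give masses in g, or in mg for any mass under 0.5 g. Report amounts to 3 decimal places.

monopotassium phosphate 1.545 g; glycerol 13.608 g; ammonium sulfate 2.484 g; EDTA disodium salt 9.137 mg; L-cysteine hydrochloride 224.096 mg

Target volume = 376 mL = 0.376 L.
monopotassium phosphate: 30.2 mmol/L × 136.09 g/mol × 0.376 L ÷ 1000 = 1.545 g
glycerol: 393 mmol/L × 92.09 g/mol × 0.376 L ÷ 1000 = 13.608 g
ammonium sulfate: 50 mmol/L × 132.14 g/mol × 0.376 L ÷ 1000 = 2.484 g
EDTA disodium salt: 24.3 mg/L × 0.376 L = 9.137 mg
L-cysteine hydrochloride: 0.596 g/L × 0.376 L = 0.224096 g = 224.096 mg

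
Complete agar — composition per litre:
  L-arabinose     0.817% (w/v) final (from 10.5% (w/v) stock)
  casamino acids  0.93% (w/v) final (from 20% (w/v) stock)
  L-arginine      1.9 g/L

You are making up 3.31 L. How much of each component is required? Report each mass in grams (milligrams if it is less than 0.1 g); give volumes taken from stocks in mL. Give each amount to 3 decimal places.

Scale factor relative to 1 L: 3.31.
L-arabinose: V = C2·V2/C1 = 0.817% ÷ 10.5% × 3310 mL = 257.550 mL
casamino acids: C1V1 = C2V2 → 0.93% ÷ 20% × 3310 mL = 153.915 mL
L-arginine: 1.9 g/L × 3.31 L = 6.289 g

L-arabinose 257.550 mL; casamino acids 153.915 mL; L-arginine 6.289 g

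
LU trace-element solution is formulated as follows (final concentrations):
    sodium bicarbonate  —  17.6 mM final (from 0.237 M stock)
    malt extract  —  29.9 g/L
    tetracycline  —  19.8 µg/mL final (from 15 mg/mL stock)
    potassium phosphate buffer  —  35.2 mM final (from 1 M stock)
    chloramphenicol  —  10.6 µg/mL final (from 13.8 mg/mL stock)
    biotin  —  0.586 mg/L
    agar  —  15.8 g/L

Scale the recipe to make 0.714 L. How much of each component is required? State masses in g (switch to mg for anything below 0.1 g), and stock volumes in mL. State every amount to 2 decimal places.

Working volume: 0.714 L.
sodium bicarbonate: C1V1 = C2V2 → 17.6 mM × 714 mL ÷ 237 mM = 53.02 mL
malt extract: 29.9 g/L × 0.714 L = 21.35 g
tetracycline: V = C2·V2/C1 = 19.8 µg/mL × 714 mL ÷ 15000 µg/mL = 0.94 mL
potassium phosphate buffer: V = C2·V2/C1 = 35.2 mM × 714 mL ÷ 1000 mM = 25.13 mL
chloramphenicol: V = C2·V2/C1 = 10.6 µg/mL × 714 mL ÷ 13800 µg/mL = 0.55 mL
biotin: 0.586 mg/L × 0.714 L = 0.42 mg
agar: 15.8 g/L × 0.714 L = 11.28 g

sodium bicarbonate 53.02 mL; malt extract 21.35 g; tetracycline 0.94 mL; potassium phosphate buffer 25.13 mL; chloramphenicol 0.55 mL; biotin 0.42 mg; agar 11.28 g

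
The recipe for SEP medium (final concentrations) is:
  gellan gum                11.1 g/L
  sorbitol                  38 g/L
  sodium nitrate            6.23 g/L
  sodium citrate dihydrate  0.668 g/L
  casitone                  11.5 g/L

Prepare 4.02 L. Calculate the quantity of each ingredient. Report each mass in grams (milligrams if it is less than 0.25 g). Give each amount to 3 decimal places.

gellan gum 44.622 g; sorbitol 152.760 g; sodium nitrate 25.045 g; sodium citrate dihydrate 2.685 g; casitone 46.230 g

Working volume: 4.02 L.
gellan gum: 11.1 g/L × 4.02 L = 44.622 g
sorbitol: 38 g/L × 4.02 L = 152.760 g
sodium nitrate: 6.23 g/L × 4.02 L = 25.045 g
sodium citrate dihydrate: 0.668 g/L × 4.02 L = 2.685 g
casitone: 11.5 g/L × 4.02 L = 46.230 g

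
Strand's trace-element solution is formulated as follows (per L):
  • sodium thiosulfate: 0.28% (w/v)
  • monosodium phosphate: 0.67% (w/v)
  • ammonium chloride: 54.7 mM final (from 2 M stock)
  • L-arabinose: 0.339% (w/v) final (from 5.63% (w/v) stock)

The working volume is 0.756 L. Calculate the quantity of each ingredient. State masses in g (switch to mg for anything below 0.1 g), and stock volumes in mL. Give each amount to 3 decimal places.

Working volume: 0.756 L.
sodium thiosulfate: 0.28 g per 100 mL × 756 mL ÷ 100 = 2.117 g
monosodium phosphate: 0.67% w/v = 6.7 g/L → 6.7 × 0.756 L = 5.065 g
ammonium chloride: V = C2·V2/C1 = 54.7 mM × 756 mL ÷ 2000 mM = 20.677 mL
L-arabinose: V = C2·V2/C1 = 0.339% ÷ 5.63% × 756 mL = 45.521 mL

sodium thiosulfate 2.117 g; monosodium phosphate 5.065 g; ammonium chloride 20.677 mL; L-arabinose 45.521 mL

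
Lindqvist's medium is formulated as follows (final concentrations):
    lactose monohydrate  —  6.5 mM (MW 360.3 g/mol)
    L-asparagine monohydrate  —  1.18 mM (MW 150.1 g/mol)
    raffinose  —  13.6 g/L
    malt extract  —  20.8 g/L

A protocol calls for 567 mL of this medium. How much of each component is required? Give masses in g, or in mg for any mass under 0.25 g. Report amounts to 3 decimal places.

Working volume: 567 mL = 0.567 L.
lactose monohydrate: 6.5 mmol/L × 360.3 g/mol × 0.567 L ÷ 1000 = 1.328 g
L-asparagine monohydrate: 1.18 mmol/L × 150.1 mg/mmol × 0.567 L = 100.426 mg
raffinose: 13.6 g/L × 0.567 L = 7.711 g
malt extract: 20.8 g/L × 0.567 L = 11.794 g

lactose monohydrate 1.328 g; L-asparagine monohydrate 100.426 mg; raffinose 7.711 g; malt extract 11.794 g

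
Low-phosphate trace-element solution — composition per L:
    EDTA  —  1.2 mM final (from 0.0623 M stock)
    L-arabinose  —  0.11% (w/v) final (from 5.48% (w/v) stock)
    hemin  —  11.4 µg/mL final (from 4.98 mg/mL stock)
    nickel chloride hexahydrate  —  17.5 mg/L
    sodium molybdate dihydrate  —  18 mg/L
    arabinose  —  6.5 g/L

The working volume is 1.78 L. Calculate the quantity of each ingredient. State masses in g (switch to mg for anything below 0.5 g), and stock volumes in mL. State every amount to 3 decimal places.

EDTA 34.286 mL; L-arabinose 35.730 mL; hemin 4.075 mL; nickel chloride hexahydrate 31.150 mg; sodium molybdate dihydrate 32.040 mg; arabinose 11.570 g

Working volume: 1.78 L.
EDTA: dilute stock: 1.2 mM × 1780 mL ÷ 62.3 mM = 34.286 mL
L-arabinose: dilute stock: 0.11% ÷ 5.48% × 1780 mL = 35.730 mL
hemin: dilute stock: 11.4 µg/mL × 1780 mL ÷ 4980 µg/mL = 4.075 mL
nickel chloride hexahydrate: 17.5 mg/L × 1.78 L = 31.150 mg
sodium molybdate dihydrate: 18 mg/L × 1.78 L = 32.040 mg
arabinose: 6.5 g/L × 1.78 L = 11.570 g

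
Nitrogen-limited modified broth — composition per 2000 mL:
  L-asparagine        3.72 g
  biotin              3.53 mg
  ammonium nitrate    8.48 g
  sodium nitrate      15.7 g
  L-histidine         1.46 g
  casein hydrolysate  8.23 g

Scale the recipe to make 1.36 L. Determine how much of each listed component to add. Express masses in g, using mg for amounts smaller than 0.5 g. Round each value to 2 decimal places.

Scale factor = 1360 mL / 2000 mL = 0.68.
L-asparagine: 3.72 g × (1360 mL / 2000 mL) = 2.53 g
biotin: 3.53 mg × (1360 mL / 2000 mL) = 2.40 mg
ammonium nitrate: 8.48 g × (1360 mL / 2000 mL) = 5.77 g
sodium nitrate: 15.7 g × (1360 mL / 2000 mL) = 10.68 g
L-histidine: 1.46 g × (1360 mL / 2000 mL) = 0.99 g
casein hydrolysate: 8.23 g × (1360 mL / 2000 mL) = 5.60 g

L-asparagine 2.53 g; biotin 2.40 mg; ammonium nitrate 5.77 g; sodium nitrate 10.68 g; L-histidine 0.99 g; casein hydrolysate 5.60 g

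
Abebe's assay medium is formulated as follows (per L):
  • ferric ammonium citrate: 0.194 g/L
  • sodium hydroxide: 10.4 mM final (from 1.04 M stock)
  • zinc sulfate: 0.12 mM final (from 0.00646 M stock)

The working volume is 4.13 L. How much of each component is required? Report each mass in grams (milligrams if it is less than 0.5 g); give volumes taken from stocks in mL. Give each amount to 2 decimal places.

ferric ammonium citrate 0.80 g; sodium hydroxide 41.30 mL; zinc sulfate 76.72 mL

Working volume: 4.13 L.
ferric ammonium citrate: 0.194 g/L × 4.13 L = 0.80 g
sodium hydroxide: V = C2·V2/C1 = 10.4 mM × 4130 mL ÷ 1040 mM = 41.30 mL
zinc sulfate: V = C2·V2/C1 = 0.12 mM × 4130 mL ÷ 6.46 mM = 76.72 mL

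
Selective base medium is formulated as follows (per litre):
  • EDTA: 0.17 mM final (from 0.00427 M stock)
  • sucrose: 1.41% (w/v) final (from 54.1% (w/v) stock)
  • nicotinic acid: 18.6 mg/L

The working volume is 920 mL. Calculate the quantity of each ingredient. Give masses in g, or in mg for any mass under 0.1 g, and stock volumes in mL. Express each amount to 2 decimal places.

Scale factor relative to 1 L: 0.92.
EDTA: C1V1 = C2V2 → 0.17 mM × 920 mL ÷ 4.27 mM = 36.63 mL
sucrose: V = C2·V2/C1 = 1.41% ÷ 54.1% × 920 mL = 23.98 mL
nicotinic acid: 18.6 mg/L × 0.92 L = 17.11 mg

EDTA 36.63 mL; sucrose 23.98 mL; nicotinic acid 17.11 mg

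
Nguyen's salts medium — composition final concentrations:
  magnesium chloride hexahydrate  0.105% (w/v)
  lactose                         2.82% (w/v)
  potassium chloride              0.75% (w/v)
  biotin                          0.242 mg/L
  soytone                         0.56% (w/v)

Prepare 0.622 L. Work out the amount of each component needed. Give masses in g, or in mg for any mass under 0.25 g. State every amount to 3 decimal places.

Scale factor relative to 1 L: 0.622.
magnesium chloride hexahydrate: 0.105 g per 100 mL × 622 mL ÷ 100 = 0.653 g
lactose: 2.82% w/v = 28.2 g/L → 28.2 × 0.622 L = 17.540 g
potassium chloride: 0.75 g per 100 mL × 622 mL ÷ 100 = 4.665 g
biotin: 0.242 mg/L × 0.622 L = 0.151 mg
soytone: 0.56 g per 100 mL × 622 mL ÷ 100 = 3.483 g

magnesium chloride hexahydrate 0.653 g; lactose 17.540 g; potassium chloride 4.665 g; biotin 0.151 mg; soytone 3.483 g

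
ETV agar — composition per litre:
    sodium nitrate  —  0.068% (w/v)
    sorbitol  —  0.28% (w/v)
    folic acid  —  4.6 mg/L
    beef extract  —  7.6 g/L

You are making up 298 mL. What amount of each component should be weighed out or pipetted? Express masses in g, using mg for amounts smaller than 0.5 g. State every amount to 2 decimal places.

Target volume = 298 mL = 0.298 L.
sodium nitrate: 0.068% w/v = 0.68 g/L → 0.68 × 0.298 L = 0.20264 g = 202.64 mg
sorbitol: 0.28 g per 100 mL × 298 mL ÷ 100 = 0.83 g
folic acid: 4.6 mg/L × 0.298 L = 1.37 mg
beef extract: 7.6 g/L × 0.298 L = 2.26 g

sodium nitrate 202.64 mg; sorbitol 0.83 g; folic acid 1.37 mg; beef extract 2.26 g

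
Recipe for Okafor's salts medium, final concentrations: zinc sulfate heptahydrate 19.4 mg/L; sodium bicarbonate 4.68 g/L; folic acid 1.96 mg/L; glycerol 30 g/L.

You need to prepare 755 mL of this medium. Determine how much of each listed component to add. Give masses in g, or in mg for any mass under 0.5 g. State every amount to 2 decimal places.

zinc sulfate heptahydrate 14.65 mg; sodium bicarbonate 3.53 g; folic acid 1.48 mg; glycerol 22.65 g

Working volume: 755 mL = 0.755 L.
zinc sulfate heptahydrate: 19.4 mg/L × 0.755 L = 14.65 mg
sodium bicarbonate: 4.68 g/L × 0.755 L = 3.53 g
folic acid: 1.96 mg/L × 0.755 L = 1.48 mg
glycerol: 30 g/L × 0.755 L = 22.65 g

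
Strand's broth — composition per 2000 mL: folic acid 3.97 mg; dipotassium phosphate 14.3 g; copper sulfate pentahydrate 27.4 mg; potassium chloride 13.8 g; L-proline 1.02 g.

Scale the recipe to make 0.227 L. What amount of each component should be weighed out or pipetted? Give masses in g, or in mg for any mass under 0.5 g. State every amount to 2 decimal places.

Ratio of target to recipe volume: 227 / 2000 = 0.1135.
folic acid: 3.97 mg × (227 mL / 2000 mL) = 0.45 mg
dipotassium phosphate: 14.3 g × (227 mL / 2000 mL) = 1.62 g
copper sulfate pentahydrate: 27.4 mg × (227 mL / 2000 mL) = 3.11 mg
potassium chloride: 13.8 g × (227 mL / 2000 mL) = 1.57 g
L-proline: 1.02 g × (227 mL / 2000 mL) = 0.11577 g = 115.77 mg

folic acid 0.45 mg; dipotassium phosphate 1.62 g; copper sulfate pentahydrate 3.11 mg; potassium chloride 1.57 g; L-proline 115.77 mg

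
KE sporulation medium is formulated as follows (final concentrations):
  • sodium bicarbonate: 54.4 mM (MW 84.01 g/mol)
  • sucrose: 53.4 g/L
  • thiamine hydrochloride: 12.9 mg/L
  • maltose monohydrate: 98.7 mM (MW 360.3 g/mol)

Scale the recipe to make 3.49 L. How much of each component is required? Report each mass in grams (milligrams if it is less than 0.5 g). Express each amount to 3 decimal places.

Working volume: 3.49 L.
sodium bicarbonate: 54.4 mmol/L × 84.01 g/mol × 3.49 L ÷ 1000 = 15.950 g
sucrose: 53.4 g/L × 3.49 L = 186.366 g
thiamine hydrochloride: 12.9 mg/L × 3.49 L = 45.021 mg
maltose monohydrate: 98.7 mmol/L × 360.3 g/mol × 3.49 L ÷ 1000 = 124.110 g

sodium bicarbonate 15.950 g; sucrose 186.366 g; thiamine hydrochloride 45.021 mg; maltose monohydrate 124.110 g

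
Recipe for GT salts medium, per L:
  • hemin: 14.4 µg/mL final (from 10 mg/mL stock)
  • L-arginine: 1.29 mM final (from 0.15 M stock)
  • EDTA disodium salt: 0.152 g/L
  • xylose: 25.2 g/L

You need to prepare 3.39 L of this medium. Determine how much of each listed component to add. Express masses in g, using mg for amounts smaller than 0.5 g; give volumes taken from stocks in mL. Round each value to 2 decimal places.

Scale factor relative to 1 L: 3.39.
hemin: V = C2·V2/C1 = 14.4 µg/mL × 3390 mL ÷ 10000 µg/mL = 4.88 mL
L-arginine: C1V1 = C2V2 → 1.29 mM × 3390 mL ÷ 150 mM = 29.15 mL
EDTA disodium salt: 0.152 g/L × 3.39 L = 0.52 g
xylose: 25.2 g/L × 3.39 L = 85.43 g

hemin 4.88 mL; L-arginine 29.15 mL; EDTA disodium salt 0.52 g; xylose 85.43 g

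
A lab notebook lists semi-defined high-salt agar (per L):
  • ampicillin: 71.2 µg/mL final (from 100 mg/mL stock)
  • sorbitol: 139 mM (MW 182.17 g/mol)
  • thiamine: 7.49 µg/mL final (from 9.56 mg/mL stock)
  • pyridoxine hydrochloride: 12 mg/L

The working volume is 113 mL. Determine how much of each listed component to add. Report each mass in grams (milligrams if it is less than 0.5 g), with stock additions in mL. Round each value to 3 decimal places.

ampicillin 0.080 mL; sorbitol 2.861 g; thiamine 0.089 mL; pyridoxine hydrochloride 1.356 mg

Working volume: 113 mL = 0.113 L.
ampicillin: V = C2·V2/C1 = 71.2 µg/mL × 113 mL ÷ 100000 µg/mL = 0.080 mL
sorbitol: 139 mmol/L × 182.17 g/mol × 0.113 L ÷ 1000 = 2.861 g
thiamine: dilute stock: 7.49 µg/mL × 113 mL ÷ 9560 µg/mL = 0.089 mL
pyridoxine hydrochloride: 12 mg/L × 0.113 L = 1.356 mg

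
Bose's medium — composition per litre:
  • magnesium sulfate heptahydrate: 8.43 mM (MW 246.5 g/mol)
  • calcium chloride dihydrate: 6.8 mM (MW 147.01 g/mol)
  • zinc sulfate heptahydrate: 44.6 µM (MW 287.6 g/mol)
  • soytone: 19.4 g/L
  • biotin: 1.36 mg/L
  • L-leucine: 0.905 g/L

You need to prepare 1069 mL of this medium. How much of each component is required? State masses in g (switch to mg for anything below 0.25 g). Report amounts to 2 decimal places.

Scale factor relative to 1 L: 1.069.
magnesium sulfate heptahydrate: 8.43 mmol/L × 246.5 g/mol × 1.069 L ÷ 1000 = 2.22 g
calcium chloride dihydrate: 6.8 mmol/L × 147.01 g/mol × 1.069 L ÷ 1000 = 1.07 g
zinc sulfate heptahydrate: 44.6 µmol/L × 287.6 g/mol × 1.069 L ÷ 1000 = 13.71 mg
soytone: 19.4 g/L × 1.069 L = 20.74 g
biotin: 1.36 mg/L × 1.069 L = 1.45 mg
L-leucine: 0.905 g/L × 1.069 L = 0.97 g

magnesium sulfate heptahydrate 2.22 g; calcium chloride dihydrate 1.07 g; zinc sulfate heptahydrate 13.71 mg; soytone 20.74 g; biotin 1.45 mg; L-leucine 0.97 g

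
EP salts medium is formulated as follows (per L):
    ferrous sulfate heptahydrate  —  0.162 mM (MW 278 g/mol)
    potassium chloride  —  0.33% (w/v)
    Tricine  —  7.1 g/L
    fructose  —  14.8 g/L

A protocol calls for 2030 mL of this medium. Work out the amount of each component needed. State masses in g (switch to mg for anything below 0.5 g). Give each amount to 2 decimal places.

ferrous sulfate heptahydrate 91.42 mg; potassium chloride 6.70 g; Tricine 14.41 g; fructose 30.04 g

Working volume: 2030 mL = 2.03 L.
ferrous sulfate heptahydrate: 0.162 mmol/L × 278 mg/mmol × 2.03 L = 91.42 mg
potassium chloride: 0.33% w/v = 3.3 g/L → 3.3 × 2.03 L = 6.70 g
Tricine: 7.1 g/L × 2.03 L = 14.41 g
fructose: 14.8 g/L × 2.03 L = 30.04 g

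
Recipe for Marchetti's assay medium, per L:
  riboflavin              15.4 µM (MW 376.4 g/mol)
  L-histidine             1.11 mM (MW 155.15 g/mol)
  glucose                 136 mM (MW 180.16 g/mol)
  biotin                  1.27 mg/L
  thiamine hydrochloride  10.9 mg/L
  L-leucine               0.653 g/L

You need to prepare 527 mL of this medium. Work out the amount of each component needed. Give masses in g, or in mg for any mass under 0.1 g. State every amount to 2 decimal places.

riboflavin 3.05 mg; L-histidine 90.76 mg; glucose 12.91 g; biotin 0.67 mg; thiamine hydrochloride 5.74 mg; L-leucine 0.34 g

Working volume: 527 mL = 0.527 L.
riboflavin: 15.4 µmol/L × 376.4 g/mol × 0.527 L ÷ 1000 = 3.05 mg
L-histidine: 1.11 mmol/L × 155.15 mg/mmol × 0.527 L = 90.76 mg
glucose: 136 mmol/L × 180.16 g/mol × 0.527 L ÷ 1000 = 12.91 g
biotin: 1.27 mg/L × 0.527 L = 0.67 mg
thiamine hydrochloride: 10.9 mg/L × 0.527 L = 5.74 mg
L-leucine: 0.653 g/L × 0.527 L = 0.34 g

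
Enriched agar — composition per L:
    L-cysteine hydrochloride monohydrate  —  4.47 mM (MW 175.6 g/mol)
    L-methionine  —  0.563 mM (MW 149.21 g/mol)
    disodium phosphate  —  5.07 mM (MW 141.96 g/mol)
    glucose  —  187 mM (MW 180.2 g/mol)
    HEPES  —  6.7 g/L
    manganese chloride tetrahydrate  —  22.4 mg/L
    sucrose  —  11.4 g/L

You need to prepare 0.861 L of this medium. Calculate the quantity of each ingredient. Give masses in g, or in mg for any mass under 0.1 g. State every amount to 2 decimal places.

L-cysteine hydrochloride monohydrate 0.68 g; L-methionine 72.33 mg; disodium phosphate 0.62 g; glucose 29.01 g; HEPES 5.77 g; manganese chloride tetrahydrate 19.29 mg; sucrose 9.82 g

Working volume: 0.861 L.
L-cysteine hydrochloride monohydrate: 4.47 mmol/L × 175.6 g/mol × 0.861 L ÷ 1000 = 0.68 g
L-methionine: 0.563 mmol/L × 149.21 mg/mmol × 0.861 L = 72.33 mg
disodium phosphate: 5.07 mmol/L × 141.96 g/mol × 0.861 L ÷ 1000 = 0.62 g
glucose: 187 mmol/L × 180.2 g/mol × 0.861 L ÷ 1000 = 29.01 g
HEPES: 6.7 g/L × 0.861 L = 5.77 g
manganese chloride tetrahydrate: 22.4 mg/L × 0.861 L = 19.29 mg
sucrose: 11.4 g/L × 0.861 L = 9.82 g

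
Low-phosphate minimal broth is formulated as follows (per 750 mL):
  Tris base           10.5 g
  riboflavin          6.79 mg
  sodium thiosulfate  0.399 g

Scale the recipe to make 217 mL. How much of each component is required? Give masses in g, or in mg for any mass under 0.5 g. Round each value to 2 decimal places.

Scale factor = 217 mL / 750 mL = 0.289333.
Tris base: 10.5 g × (217 mL / 750 mL) = 3.04 g
riboflavin: 6.79 mg × (217 mL / 750 mL) = 1.96 mg
sodium thiosulfate: 0.399 g × (217 mL / 750 mL) = 0.115444 g = 115.44 mg

Tris base 3.04 g; riboflavin 1.96 mg; sodium thiosulfate 115.44 mg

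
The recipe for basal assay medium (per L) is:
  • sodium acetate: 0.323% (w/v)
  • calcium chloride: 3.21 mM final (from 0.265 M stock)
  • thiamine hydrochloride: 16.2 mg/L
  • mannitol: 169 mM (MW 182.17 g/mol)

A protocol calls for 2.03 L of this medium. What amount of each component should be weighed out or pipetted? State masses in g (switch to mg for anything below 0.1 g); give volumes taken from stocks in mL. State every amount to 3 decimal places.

Working volume: 2.03 L.
sodium acetate: 0.323% w/v = 3.23 g/L → 3.23 × 2.03 L = 6.557 g
calcium chloride: C1V1 = C2V2 → 3.21 mM × 2030 mL ÷ 265 mM = 24.590 mL
thiamine hydrochloride: 16.2 mg/L × 2.03 L = 32.886 mg
mannitol: 169 mmol/L × 182.17 g/mol × 2.03 L ÷ 1000 = 62.497 g

sodium acetate 6.557 g; calcium chloride 24.590 mL; thiamine hydrochloride 32.886 mg; mannitol 62.497 g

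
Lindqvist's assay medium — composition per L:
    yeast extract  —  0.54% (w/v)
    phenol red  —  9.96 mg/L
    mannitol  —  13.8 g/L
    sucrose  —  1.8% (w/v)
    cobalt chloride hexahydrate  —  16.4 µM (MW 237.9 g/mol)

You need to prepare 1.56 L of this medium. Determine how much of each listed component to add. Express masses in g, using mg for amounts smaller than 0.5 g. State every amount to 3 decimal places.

yeast extract 8.424 g; phenol red 15.538 mg; mannitol 21.528 g; sucrose 28.080 g; cobalt chloride hexahydrate 6.086 mg

Working volume: 1.56 L.
yeast extract: 0.54 g per 100 mL × 1560 mL ÷ 100 = 8.424 g
phenol red: 9.96 mg/L × 1.56 L = 15.538 mg
mannitol: 13.8 g/L × 1.56 L = 21.528 g
sucrose: 1.8% w/v = 18 g/L → 18 × 1.56 L = 28.080 g
cobalt chloride hexahydrate: 16.4 µmol/L × 237.9 g/mol × 1.56 L ÷ 1000 = 6.086 mg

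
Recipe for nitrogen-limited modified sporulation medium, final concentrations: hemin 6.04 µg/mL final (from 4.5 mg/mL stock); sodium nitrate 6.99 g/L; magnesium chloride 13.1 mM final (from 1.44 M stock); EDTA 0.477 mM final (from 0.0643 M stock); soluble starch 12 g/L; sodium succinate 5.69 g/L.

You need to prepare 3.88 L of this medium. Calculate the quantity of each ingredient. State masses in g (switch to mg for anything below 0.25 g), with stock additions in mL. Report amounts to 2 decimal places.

Working volume: 3.88 L.
hemin: dilute stock: 6.04 µg/mL × 3880 mL ÷ 4500 µg/mL = 5.21 mL
sodium nitrate: 6.99 g/L × 3.88 L = 27.12 g
magnesium chloride: V = C2·V2/C1 = 13.1 mM × 3880 mL ÷ 1440 mM = 35.30 mL
EDTA: V = C2·V2/C1 = 0.477 mM × 3880 mL ÷ 64.3 mM = 28.78 mL
soluble starch: 12 g/L × 3.88 L = 46.56 g
sodium succinate: 5.69 g/L × 3.88 L = 22.08 g

hemin 5.21 mL; sodium nitrate 27.12 g; magnesium chloride 35.30 mL; EDTA 28.78 mL; soluble starch 46.56 g; sodium succinate 22.08 g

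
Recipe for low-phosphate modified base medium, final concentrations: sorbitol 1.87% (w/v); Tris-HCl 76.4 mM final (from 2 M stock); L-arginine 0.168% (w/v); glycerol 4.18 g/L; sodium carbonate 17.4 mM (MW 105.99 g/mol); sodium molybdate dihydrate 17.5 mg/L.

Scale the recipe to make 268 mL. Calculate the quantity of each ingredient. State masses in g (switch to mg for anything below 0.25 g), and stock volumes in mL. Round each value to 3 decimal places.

Working volume: 268 mL = 0.268 L.
sorbitol: 1.87 g per 100 mL × 268 mL ÷ 100 = 5.012 g
Tris-HCl: C1V1 = C2V2 → 76.4 mM × 268 mL ÷ 2000 mM = 10.238 mL
L-arginine: 0.168 g per 100 mL × 268 mL ÷ 100 = 0.450 g
glycerol: 4.18 g/L × 0.268 L = 1.120 g
sodium carbonate: 17.4 mmol/L × 105.99 g/mol × 0.268 L ÷ 1000 = 0.494 g
sodium molybdate dihydrate: 17.5 mg/L × 0.268 L = 4.690 mg

sorbitol 5.012 g; Tris-HCl 10.238 mL; L-arginine 0.450 g; glycerol 1.120 g; sodium carbonate 0.494 g; sodium molybdate dihydrate 4.690 mg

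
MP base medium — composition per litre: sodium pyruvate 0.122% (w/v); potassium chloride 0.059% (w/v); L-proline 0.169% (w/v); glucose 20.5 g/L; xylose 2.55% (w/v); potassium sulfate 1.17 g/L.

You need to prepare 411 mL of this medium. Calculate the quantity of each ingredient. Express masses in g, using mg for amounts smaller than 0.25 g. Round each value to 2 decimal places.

Working volume: 411 mL = 0.411 L.
sodium pyruvate: 0.122 g per 100 mL × 411 mL ÷ 100 = 0.50 g
potassium chloride: 0.059 g per 100 mL × 411 mL ÷ 100 = 0.24249 g = 242.49 mg
L-proline: 0.169 g per 100 mL × 411 mL ÷ 100 = 0.69 g
glucose: 20.5 g/L × 0.411 L = 8.43 g
xylose: 2.55 g per 100 mL × 411 mL ÷ 100 = 10.48 g
potassium sulfate: 1.17 g/L × 0.411 L = 0.48 g

sodium pyruvate 0.50 g; potassium chloride 242.49 mg; L-proline 0.69 g; glucose 8.43 g; xylose 10.48 g; potassium sulfate 0.48 g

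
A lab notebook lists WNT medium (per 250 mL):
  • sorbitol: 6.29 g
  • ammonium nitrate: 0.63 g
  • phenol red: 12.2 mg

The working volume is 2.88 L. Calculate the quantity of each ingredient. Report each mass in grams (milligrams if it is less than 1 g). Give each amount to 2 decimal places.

Scale factor = 2880 mL / 250 mL = 11.52.
sorbitol: 6.29 g × (2880 mL / 250 mL) = 72.46 g
ammonium nitrate: 0.63 g × (2880 mL / 250 mL) = 7.26 g
phenol red: 12.2 mg × (2880 mL / 250 mL) = 140.54 mg

sorbitol 72.46 g; ammonium nitrate 7.26 g; phenol red 140.54 mg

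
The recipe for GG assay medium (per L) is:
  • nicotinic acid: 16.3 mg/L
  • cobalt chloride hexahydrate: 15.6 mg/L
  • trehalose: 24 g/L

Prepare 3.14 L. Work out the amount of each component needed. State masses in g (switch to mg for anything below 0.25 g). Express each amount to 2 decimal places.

nicotinic acid 51.18 mg; cobalt chloride hexahydrate 48.98 mg; trehalose 75.36 g

Working volume: 3.14 L.
nicotinic acid: 16.3 mg/L × 3.14 L = 51.18 mg
cobalt chloride hexahydrate: 15.6 mg/L × 3.14 L = 48.98 mg
trehalose: 24 g/L × 3.14 L = 75.36 g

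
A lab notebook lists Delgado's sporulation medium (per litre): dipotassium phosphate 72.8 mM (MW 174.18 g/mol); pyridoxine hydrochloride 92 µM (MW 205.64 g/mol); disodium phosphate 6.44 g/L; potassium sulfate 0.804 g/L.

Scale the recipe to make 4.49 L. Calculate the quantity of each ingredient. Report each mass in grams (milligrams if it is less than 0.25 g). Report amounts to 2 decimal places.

Scale factor relative to 1 L: 4.49.
dipotassium phosphate: 72.8 mmol/L × 174.18 g/mol × 4.49 L ÷ 1000 = 56.93 g
pyridoxine hydrochloride: 92 µmol/L × 205.64 g/mol × 4.49 L ÷ 1000 = 84.95 mg
disodium phosphate: 6.44 g/L × 4.49 L = 28.92 g
potassium sulfate: 0.804 g/L × 4.49 L = 3.61 g

dipotassium phosphate 56.93 g; pyridoxine hydrochloride 84.95 mg; disodium phosphate 28.92 g; potassium sulfate 3.61 g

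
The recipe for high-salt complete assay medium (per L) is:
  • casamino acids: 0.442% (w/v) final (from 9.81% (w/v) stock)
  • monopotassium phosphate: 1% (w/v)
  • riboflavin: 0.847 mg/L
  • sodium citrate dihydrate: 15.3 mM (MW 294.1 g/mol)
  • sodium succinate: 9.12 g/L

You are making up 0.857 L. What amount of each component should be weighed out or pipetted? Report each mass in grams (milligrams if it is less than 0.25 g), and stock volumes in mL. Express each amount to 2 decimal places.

casamino acids 38.61 mL; monopotassium phosphate 8.57 g; riboflavin 0.73 mg; sodium citrate dihydrate 3.86 g; sodium succinate 7.82 g

Working volume: 0.857 L.
casamino acids: V = C2·V2/C1 = 0.442% ÷ 9.81% × 857 mL = 38.61 mL
monopotassium phosphate: 1 g per 100 mL × 857 mL ÷ 100 = 8.57 g
riboflavin: 0.847 mg/L × 0.857 L = 0.73 mg
sodium citrate dihydrate: 15.3 mmol/L × 294.1 g/mol × 0.857 L ÷ 1000 = 3.86 g
sodium succinate: 9.12 g/L × 0.857 L = 7.82 g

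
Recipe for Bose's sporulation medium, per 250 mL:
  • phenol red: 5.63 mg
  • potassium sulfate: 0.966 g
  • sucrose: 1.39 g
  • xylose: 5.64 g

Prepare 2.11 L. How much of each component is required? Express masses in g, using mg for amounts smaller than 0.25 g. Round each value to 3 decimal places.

phenol red 47.517 mg; potassium sulfate 8.153 g; sucrose 11.732 g; xylose 47.602 g

Scale factor = 2110 mL / 250 mL = 8.44.
phenol red: 5.63 mg × (2110 mL / 250 mL) = 47.517 mg
potassium sulfate: 0.966 g × (2110 mL / 250 mL) = 8.153 g
sucrose: 1.39 g × (2110 mL / 250 mL) = 11.732 g
xylose: 5.64 g × (2110 mL / 250 mL) = 47.602 g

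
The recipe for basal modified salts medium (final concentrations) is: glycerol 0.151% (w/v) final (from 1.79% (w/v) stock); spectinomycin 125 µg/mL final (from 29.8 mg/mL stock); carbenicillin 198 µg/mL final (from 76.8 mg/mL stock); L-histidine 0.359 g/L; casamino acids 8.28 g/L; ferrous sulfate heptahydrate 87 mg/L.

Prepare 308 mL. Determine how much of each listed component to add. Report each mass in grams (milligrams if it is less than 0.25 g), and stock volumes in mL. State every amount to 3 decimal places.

Target volume = 308 mL = 0.308 L.
glycerol: V = C2·V2/C1 = 0.151% ÷ 1.79% × 308 mL = 25.982 mL
spectinomycin: dilute stock: 125 µg/mL × 308 mL ÷ 29800 µg/mL = 1.292 mL
carbenicillin: dilute stock: 198 µg/mL × 308 mL ÷ 76800 µg/mL = 0.794 mL
L-histidine: 0.359 g/L × 0.308 L = 0.110572 g = 110.572 mg
casamino acids: 8.28 g/L × 0.308 L = 2.550 g
ferrous sulfate heptahydrate: 87 mg/L × 0.308 L = 26.796 mg

glycerol 25.982 mL; spectinomycin 1.292 mL; carbenicillin 0.794 mL; L-histidine 110.572 mg; casamino acids 2.550 g; ferrous sulfate heptahydrate 26.796 mg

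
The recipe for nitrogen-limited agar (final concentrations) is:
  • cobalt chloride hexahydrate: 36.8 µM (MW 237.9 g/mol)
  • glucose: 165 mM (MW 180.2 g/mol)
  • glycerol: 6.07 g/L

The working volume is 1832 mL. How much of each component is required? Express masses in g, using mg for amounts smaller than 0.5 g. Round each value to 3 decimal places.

cobalt chloride hexahydrate 16.039 mg; glucose 54.471 g; glycerol 11.120 g

Working volume: 1832 mL = 1.832 L.
cobalt chloride hexahydrate: 36.8 µmol/L × 237.9 g/mol × 1.832 L ÷ 1000 = 16.039 mg
glucose: 165 mmol/L × 180.2 g/mol × 1.832 L ÷ 1000 = 54.471 g
glycerol: 6.07 g/L × 1.832 L = 11.120 g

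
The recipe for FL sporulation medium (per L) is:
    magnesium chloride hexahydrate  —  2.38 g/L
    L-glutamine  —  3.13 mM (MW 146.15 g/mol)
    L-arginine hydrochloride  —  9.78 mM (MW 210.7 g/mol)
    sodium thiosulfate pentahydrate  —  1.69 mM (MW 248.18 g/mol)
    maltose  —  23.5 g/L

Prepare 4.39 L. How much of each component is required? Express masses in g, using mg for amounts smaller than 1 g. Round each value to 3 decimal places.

magnesium chloride hexahydrate 10.448 g; L-glutamine 2.008 g; L-arginine hydrochloride 9.046 g; sodium thiosulfate pentahydrate 1.841 g; maltose 103.165 g

Scale factor relative to 1 L: 4.39.
magnesium chloride hexahydrate: 2.38 g/L × 4.39 L = 10.448 g
L-glutamine: 3.13 mmol/L × 146.15 g/mol × 4.39 L ÷ 1000 = 2.008 g
L-arginine hydrochloride: 9.78 mmol/L × 210.7 g/mol × 4.39 L ÷ 1000 = 9.046 g
sodium thiosulfate pentahydrate: 1.69 mmol/L × 248.18 g/mol × 4.39 L ÷ 1000 = 1.841 g
maltose: 23.5 g/L × 4.39 L = 103.165 g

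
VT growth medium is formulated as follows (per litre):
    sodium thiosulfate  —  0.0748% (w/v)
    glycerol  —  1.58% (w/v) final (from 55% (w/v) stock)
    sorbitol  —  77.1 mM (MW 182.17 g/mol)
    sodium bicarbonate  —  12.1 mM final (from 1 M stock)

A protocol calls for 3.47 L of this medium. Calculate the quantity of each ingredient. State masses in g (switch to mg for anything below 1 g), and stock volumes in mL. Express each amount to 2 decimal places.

sodium thiosulfate 2.60 g; glycerol 99.68 mL; sorbitol 48.74 g; sodium bicarbonate 41.99 mL

Scale factor relative to 1 L: 3.47.
sodium thiosulfate: 0.0748% w/v = 0.748 g/L → 0.748 × 3.47 L = 2.60 g
glycerol: V = C2·V2/C1 = 1.58% ÷ 55% × 3470 mL = 99.68 mL
sorbitol: 77.1 mmol/L × 182.17 g/mol × 3.47 L ÷ 1000 = 48.74 g
sodium bicarbonate: V = C2·V2/C1 = 12.1 mM × 3470 mL ÷ 1000 mM = 41.99 mL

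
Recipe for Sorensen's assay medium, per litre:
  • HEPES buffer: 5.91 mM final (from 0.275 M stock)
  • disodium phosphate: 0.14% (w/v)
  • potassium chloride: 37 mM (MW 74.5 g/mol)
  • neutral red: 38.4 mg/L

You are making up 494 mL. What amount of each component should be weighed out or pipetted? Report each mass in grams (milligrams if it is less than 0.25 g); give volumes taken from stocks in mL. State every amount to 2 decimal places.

Scale factor relative to 1 L: 0.494.
HEPES buffer: C1V1 = C2V2 → 5.91 mM × 494 mL ÷ 275 mM = 10.62 mL
disodium phosphate: 0.14% w/v = 1.4 g/L → 1.4 × 0.494 L = 0.69 g
potassium chloride: 37 mmol/L × 74.5 g/mol × 0.494 L ÷ 1000 = 1.36 g
neutral red: 38.4 mg/L × 0.494 L = 18.97 mg

HEPES buffer 10.62 mL; disodium phosphate 0.69 g; potassium chloride 1.36 g; neutral red 18.97 mg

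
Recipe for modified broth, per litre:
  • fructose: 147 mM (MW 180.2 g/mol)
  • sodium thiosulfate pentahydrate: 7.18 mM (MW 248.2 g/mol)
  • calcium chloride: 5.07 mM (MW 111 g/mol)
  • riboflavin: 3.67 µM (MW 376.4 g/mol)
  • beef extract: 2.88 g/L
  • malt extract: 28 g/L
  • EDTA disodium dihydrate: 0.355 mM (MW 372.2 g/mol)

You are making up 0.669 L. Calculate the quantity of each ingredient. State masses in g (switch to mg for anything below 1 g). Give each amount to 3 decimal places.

fructose 17.721 g; sodium thiosulfate pentahydrate 1.192 g; calcium chloride 376.493 mg; riboflavin 0.924 mg; beef extract 1.927 g; malt extract 18.732 g; EDTA disodium dihydrate 88.396 mg

Scale factor relative to 1 L: 0.669.
fructose: 147 mmol/L × 180.2 g/mol × 0.669 L ÷ 1000 = 17.721 g
sodium thiosulfate pentahydrate: 7.18 mmol/L × 248.2 g/mol × 0.669 L ÷ 1000 = 1.192 g
calcium chloride: 5.07 mmol/L × 111 mg/mmol × 0.669 L = 376.493 mg
riboflavin: 3.67 µmol/L × 376.4 g/mol × 0.669 L ÷ 1000 = 0.924 mg
beef extract: 2.88 g/L × 0.669 L = 1.927 g
malt extract: 28 g/L × 0.669 L = 18.732 g
EDTA disodium dihydrate: 0.355 mmol/L × 372.2 mg/mmol × 0.669 L = 88.396 mg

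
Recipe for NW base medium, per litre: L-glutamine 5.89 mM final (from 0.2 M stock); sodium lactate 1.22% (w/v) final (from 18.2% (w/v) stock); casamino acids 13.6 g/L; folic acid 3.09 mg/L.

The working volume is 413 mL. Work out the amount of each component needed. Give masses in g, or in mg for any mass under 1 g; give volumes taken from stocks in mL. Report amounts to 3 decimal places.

L-glutamine 12.163 mL; sodium lactate 27.685 mL; casamino acids 5.617 g; folic acid 1.276 mg

Target volume = 413 mL = 0.413 L.
L-glutamine: V = C2·V2/C1 = 5.89 mM × 413 mL ÷ 200 mM = 12.163 mL
sodium lactate: dilute stock: 1.22% ÷ 18.2% × 413 mL = 27.685 mL
casamino acids: 13.6 g/L × 0.413 L = 5.617 g
folic acid: 3.09 mg/L × 0.413 L = 1.276 mg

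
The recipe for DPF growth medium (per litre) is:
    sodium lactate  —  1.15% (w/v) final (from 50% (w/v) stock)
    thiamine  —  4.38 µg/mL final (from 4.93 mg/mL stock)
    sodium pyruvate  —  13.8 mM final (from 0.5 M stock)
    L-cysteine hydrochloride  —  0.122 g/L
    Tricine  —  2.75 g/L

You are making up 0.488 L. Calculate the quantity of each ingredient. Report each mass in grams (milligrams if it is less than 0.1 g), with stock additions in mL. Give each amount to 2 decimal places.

sodium lactate 11.22 mL; thiamine 0.43 mL; sodium pyruvate 13.47 mL; L-cysteine hydrochloride 59.54 mg; Tricine 1.34 g

Working volume: 0.488 L.
sodium lactate: dilute stock: 1.15% ÷ 50% × 488 mL = 11.22 mL
thiamine: C1V1 = C2V2 → 4.38 µg/mL × 488 mL ÷ 4930 µg/mL = 0.43 mL
sodium pyruvate: V = C2·V2/C1 = 13.8 mM × 488 mL ÷ 500 mM = 13.47 mL
L-cysteine hydrochloride: 0.122 g/L × 0.488 L = 0.059536 g = 59.54 mg
Tricine: 2.75 g/L × 0.488 L = 1.34 g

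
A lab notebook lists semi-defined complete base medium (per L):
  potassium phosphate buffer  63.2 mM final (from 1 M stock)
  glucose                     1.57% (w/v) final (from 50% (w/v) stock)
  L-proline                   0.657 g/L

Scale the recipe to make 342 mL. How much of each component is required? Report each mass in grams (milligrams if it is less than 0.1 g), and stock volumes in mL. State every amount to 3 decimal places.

potassium phosphate buffer 21.614 mL; glucose 10.739 mL; L-proline 0.225 g

Working volume: 342 mL = 0.342 L.
potassium phosphate buffer: V = C2·V2/C1 = 63.2 mM × 342 mL ÷ 1000 mM = 21.614 mL
glucose: V = C2·V2/C1 = 1.57% ÷ 50% × 342 mL = 10.739 mL
L-proline: 0.657 g/L × 0.342 L = 0.225 g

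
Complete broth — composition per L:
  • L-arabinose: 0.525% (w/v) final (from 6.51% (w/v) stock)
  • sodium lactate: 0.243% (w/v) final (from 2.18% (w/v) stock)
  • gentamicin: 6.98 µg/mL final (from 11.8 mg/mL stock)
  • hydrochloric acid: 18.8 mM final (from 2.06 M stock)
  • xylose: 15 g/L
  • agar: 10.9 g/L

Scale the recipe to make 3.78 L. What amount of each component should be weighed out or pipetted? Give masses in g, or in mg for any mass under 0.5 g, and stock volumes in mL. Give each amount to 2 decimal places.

L-arabinose 304.84 mL; sodium lactate 421.35 mL; gentamicin 2.24 mL; hydrochloric acid 34.50 mL; xylose 56.70 g; agar 41.20 g

Working volume: 3.78 L.
L-arabinose: V = C2·V2/C1 = 0.525% ÷ 6.51% × 3780 mL = 304.84 mL
sodium lactate: C1V1 = C2V2 → 0.243% ÷ 2.18% × 3780 mL = 421.35 mL
gentamicin: C1V1 = C2V2 → 6.98 µg/mL × 3780 mL ÷ 11800 µg/mL = 2.24 mL
hydrochloric acid: C1V1 = C2V2 → 18.8 mM × 3780 mL ÷ 2060 mM = 34.50 mL
xylose: 15 g/L × 3.78 L = 56.70 g
agar: 10.9 g/L × 3.78 L = 41.20 g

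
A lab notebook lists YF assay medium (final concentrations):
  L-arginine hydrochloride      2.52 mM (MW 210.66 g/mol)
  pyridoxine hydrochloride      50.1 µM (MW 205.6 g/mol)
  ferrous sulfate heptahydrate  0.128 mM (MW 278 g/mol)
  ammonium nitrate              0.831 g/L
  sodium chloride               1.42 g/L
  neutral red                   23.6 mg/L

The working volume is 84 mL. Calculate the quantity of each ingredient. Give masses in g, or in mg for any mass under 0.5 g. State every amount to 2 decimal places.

L-arginine hydrochloride 44.59 mg; pyridoxine hydrochloride 0.87 mg; ferrous sulfate heptahydrate 2.99 mg; ammonium nitrate 69.80 mg; sodium chloride 119.28 mg; neutral red 1.98 mg

Target volume = 84 mL = 0.084 L.
L-arginine hydrochloride: 2.52 mmol/L × 210.66 mg/mmol × 0.084 L = 44.59 mg
pyridoxine hydrochloride: 50.1 µmol/L × 205.6 g/mol × 0.084 L ÷ 1000 = 0.87 mg
ferrous sulfate heptahydrate: 0.128 mmol/L × 278 mg/mmol × 0.084 L = 2.99 mg
ammonium nitrate: 0.831 g/L × 0.084 L = 0.069804 g = 69.80 mg
sodium chloride: 1.42 g/L × 0.084 L = 0.11928 g = 119.28 mg
neutral red: 23.6 mg/L × 0.084 L = 1.98 mg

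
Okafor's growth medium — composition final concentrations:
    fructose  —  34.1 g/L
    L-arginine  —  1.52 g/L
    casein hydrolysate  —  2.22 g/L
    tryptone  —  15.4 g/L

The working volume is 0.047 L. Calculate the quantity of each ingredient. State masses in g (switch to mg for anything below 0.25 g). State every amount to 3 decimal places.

Scale factor relative to 1 L: 0.047.
fructose: 34.1 g/L × 0.047 L = 1.603 g
L-arginine: 1.52 g/L × 0.047 L = 0.07144 g = 71.440 mg
casein hydrolysate: 2.22 g/L × 0.047 L = 0.10434 g = 104.340 mg
tryptone: 15.4 g/L × 0.047 L = 0.724 g

fructose 1.603 g; L-arginine 71.440 mg; casein hydrolysate 104.340 mg; tryptone 0.724 g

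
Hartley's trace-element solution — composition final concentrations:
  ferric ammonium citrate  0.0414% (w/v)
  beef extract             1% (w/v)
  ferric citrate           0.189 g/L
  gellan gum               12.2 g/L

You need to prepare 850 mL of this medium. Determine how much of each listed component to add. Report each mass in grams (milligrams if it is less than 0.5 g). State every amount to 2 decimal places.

ferric ammonium citrate 351.90 mg; beef extract 8.50 g; ferric citrate 160.65 mg; gellan gum 10.37 g

Working volume: 850 mL = 0.85 L.
ferric ammonium citrate: 0.0414% w/v = 0.414 g/L → 0.414 × 0.85 L = 0.3519 g = 351.90 mg
beef extract: 1 g per 100 mL × 850 mL ÷ 100 = 8.50 g
ferric citrate: 0.189 g/L × 0.85 L = 0.16065 g = 160.65 mg
gellan gum: 12.2 g/L × 0.85 L = 10.37 g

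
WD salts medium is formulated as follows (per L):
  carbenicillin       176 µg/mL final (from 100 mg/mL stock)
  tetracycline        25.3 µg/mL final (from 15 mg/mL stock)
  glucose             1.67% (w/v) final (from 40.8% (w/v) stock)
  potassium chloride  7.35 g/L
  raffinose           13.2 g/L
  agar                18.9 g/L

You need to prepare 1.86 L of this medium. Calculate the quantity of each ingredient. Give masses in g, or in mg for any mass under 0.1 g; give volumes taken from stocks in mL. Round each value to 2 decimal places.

carbenicillin 3.27 mL; tetracycline 3.14 mL; glucose 76.13 mL; potassium chloride 13.67 g; raffinose 24.55 g; agar 35.15 g

Working volume: 1.86 L.
carbenicillin: C1V1 = C2V2 → 176 µg/mL × 1860 mL ÷ 100000 µg/mL = 3.27 mL
tetracycline: C1V1 = C2V2 → 25.3 µg/mL × 1860 mL ÷ 15000 µg/mL = 3.14 mL
glucose: V = C2·V2/C1 = 1.67% ÷ 40.8% × 1860 mL = 76.13 mL
potassium chloride: 7.35 g/L × 1.86 L = 13.67 g
raffinose: 13.2 g/L × 1.86 L = 24.55 g
agar: 18.9 g/L × 1.86 L = 35.15 g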